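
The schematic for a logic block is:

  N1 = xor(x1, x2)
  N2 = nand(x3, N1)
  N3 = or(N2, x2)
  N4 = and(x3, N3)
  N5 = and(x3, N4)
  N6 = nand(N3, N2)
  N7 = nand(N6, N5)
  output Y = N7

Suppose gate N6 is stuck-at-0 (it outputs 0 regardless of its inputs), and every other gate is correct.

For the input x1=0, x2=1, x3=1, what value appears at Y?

Propagate with N6 forced: N1=1, N2=0, N3=1, N4=1, N5=1, N6=0 [stuck-at-0], N7=1.
So Y = 1. (Without the fault it would be 0.)

1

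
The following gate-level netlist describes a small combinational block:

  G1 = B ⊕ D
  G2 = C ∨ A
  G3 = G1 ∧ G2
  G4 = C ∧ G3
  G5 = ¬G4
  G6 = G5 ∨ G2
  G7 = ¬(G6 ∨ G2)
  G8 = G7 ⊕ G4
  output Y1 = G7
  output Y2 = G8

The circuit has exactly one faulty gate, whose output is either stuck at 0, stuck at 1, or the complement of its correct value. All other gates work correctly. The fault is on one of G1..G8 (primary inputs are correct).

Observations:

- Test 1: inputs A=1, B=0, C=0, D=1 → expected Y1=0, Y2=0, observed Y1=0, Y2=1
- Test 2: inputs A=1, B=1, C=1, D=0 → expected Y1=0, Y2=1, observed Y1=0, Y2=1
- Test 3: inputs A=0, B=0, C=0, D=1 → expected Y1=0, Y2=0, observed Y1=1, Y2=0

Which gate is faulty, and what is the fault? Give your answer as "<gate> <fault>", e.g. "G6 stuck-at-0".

G4 stuck-at-1

Fault-free values for test 1 (A=1, B=0, C=0, D=1): G1=1, G2=1, G3=1, G4=0, G5=1, G6=1, G7=0, G8=0, giving Y1=0, Y2=0. Observed Y1=0, Y2=1.
Test 1: faults giving observed Y1=0, Y2=1 are {G4 stuck-at-1, G4 inverted output, G8 stuck-at-1, G8 inverted output}.
Test 2 (A=1, B=1, C=1, D=0): fault-free G1=1, G2=1, G3=1, G4=1, G5=0, G6=1, G7=0, G8=1 → Y1=0, Y2=1; observed Y1=0, Y2=1. Eliminates G4 inverted output, G8 inverted output.
Test 3 (A=0, B=0, C=0, D=1): fault-free G1=1, G2=0, G3=0, G4=0, G5=1, G6=1, G7=0, G8=0 → Y1=0, Y2=0; observed Y1=1, Y2=0. Eliminates G8 stuck-at-1.
Only G4 stuck-at-1 is consistent with every test.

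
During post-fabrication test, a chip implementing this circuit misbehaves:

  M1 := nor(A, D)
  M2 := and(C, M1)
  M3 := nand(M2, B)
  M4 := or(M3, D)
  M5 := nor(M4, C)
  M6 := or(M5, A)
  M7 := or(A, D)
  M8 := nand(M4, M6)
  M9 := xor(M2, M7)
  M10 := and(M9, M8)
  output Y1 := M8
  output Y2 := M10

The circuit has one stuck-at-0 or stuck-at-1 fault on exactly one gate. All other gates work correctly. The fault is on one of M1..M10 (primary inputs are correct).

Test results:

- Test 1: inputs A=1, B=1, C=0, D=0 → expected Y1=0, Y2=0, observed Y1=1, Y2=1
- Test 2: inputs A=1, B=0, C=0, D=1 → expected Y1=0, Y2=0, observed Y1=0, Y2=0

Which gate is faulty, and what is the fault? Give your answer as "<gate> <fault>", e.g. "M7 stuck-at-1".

M3 stuck-at-0

Fault-free values for test 1 (A=1, B=1, C=0, D=0): M1=0, M2=0, M3=1, M4=1, M5=0, M6=1, M7=1, M8=0, M9=1, M10=0, giving Y1=0, Y2=0. Observed Y1=1, Y2=1.
Test 1: faults giving observed Y1=1, Y2=1 are {M3 stuck-at-0, M4 stuck-at-0, M6 stuck-at-0, M8 stuck-at-1}.
Test 2 (A=1, B=0, C=0, D=1): fault-free M1=0, M2=0, M3=1, M4=1, M5=0, M6=1, M7=1, M8=0, M9=1, M10=0 → Y1=0, Y2=0; observed Y1=0, Y2=0. Eliminates M4 stuck-at-0, M6 stuck-at-0, M8 stuck-at-1.
Only M3 stuck-at-0 is consistent with every test.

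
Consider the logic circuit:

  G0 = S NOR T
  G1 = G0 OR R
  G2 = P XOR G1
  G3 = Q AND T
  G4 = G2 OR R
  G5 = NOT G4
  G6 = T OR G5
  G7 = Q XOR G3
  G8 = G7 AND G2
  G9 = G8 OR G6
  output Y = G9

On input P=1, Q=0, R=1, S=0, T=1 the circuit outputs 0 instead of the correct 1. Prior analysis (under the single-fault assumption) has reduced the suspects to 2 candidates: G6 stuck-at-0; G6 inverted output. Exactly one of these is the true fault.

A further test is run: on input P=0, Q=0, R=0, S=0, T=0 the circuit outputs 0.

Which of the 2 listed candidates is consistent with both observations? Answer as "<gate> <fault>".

Evaluate each candidate on input P=0, Q=0, R=0, S=0, T=0:
  G6 stuck-at-0: G0=1, G1=1, G2=1, G3=0, G4=1, G5=0, G6=0 [stuck-at-0], G7=0, G8=0, G9=0 → 0 — matches
  G6 inverted output: G0=1, G1=1, G2=1, G3=0, G4=1, G5=0, G6=1 [inverted output], G7=0, G8=0, G9=1 → 1 — eliminated
Only G6 stuck-at-0 reproduces the observed 0.

G6 stuck-at-0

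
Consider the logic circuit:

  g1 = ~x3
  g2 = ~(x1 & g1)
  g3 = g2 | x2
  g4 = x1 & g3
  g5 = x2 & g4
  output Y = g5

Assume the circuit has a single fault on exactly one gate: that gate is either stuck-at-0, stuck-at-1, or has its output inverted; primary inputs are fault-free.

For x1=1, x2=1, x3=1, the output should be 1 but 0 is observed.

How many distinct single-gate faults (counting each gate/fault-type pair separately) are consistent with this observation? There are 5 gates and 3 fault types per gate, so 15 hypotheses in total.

6

Fault-free: g1=0, g2=1, g3=1, g4=1, g5=1 → 1. Observed 0.
  g1: none of the 3 fault types match ✗
  g2: none of the 3 fault types match ✗
  g3: stuck-at-0, inverted output ✓; others ✗
  g4: stuck-at-0, inverted output ✓; others ✗
  g5: stuck-at-0, inverted output ✓; others ✗
Consistent faults: {g3 stuck-at-0, g3 inverted output, g4 stuck-at-0, g4 inverted output, g5 stuck-at-0, g5 inverted output} — 6 in all.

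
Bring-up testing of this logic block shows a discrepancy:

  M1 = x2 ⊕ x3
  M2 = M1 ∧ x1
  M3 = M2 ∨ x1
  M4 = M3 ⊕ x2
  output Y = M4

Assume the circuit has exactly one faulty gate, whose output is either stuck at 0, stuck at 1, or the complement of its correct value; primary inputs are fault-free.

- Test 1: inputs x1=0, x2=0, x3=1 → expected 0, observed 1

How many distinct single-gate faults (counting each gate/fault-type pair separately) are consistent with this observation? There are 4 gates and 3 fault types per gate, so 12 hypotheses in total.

6

Fault-free: M1=1, M2=0, M3=0, M4=0 → 0. Observed 1.
  M1 stuck-at-0: output 0 ✗
  M1 stuck-at-1: output 0 ✗
  M1 inverted output: output 0 ✗
  M2 stuck-at-0: output 0 ✗
  M2 stuck-at-1: output 1 ✓
  M2 inverted output: output 1 ✓
  M3 stuck-at-0: output 0 ✗
  M3 stuck-at-1: output 1 ✓
  M3 inverted output: output 1 ✓
  M4 stuck-at-0: output 0 ✗
  M4 stuck-at-1: output 1 ✓
  M4 inverted output: output 1 ✓
Consistent faults: {M2 stuck-at-1, M2 inverted output, M3 stuck-at-1, M3 inverted output, M4 stuck-at-1, M4 inverted output} — 6 in all.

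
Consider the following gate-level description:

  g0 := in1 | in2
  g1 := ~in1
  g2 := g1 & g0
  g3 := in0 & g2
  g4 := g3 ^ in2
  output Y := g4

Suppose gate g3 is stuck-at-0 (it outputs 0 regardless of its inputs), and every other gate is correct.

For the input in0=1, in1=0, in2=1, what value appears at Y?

Propagate with g3 forced: g0=1, g1=1, g2=1, g3=0 [stuck-at-0], g4=1.
So Y = 1. (Without the fault it would be 0.)

1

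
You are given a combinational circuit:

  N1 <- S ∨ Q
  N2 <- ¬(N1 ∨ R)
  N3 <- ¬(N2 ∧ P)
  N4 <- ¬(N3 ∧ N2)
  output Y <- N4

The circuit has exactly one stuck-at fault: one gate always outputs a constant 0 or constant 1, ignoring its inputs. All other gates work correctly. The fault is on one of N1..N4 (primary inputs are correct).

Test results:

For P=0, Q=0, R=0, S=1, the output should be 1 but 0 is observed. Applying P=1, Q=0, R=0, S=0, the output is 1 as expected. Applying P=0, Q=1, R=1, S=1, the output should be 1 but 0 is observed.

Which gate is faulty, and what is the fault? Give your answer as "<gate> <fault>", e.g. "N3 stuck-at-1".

Fault-free values for test 1 (P=0, Q=0, R=0, S=1): N1=1, N2=0, N3=1, N4=1, giving Y=1. Observed 0.
Test 1: faults giving observed 0 are {N1 stuck-at-0, N2 stuck-at-1, N4 stuck-at-0}.
Test 2 (P=1, Q=0, R=0, S=0): fault-free N1=0, N2=1, N3=0, N4=1 → 1; observed 1. Eliminates N4 stuck-at-0.
Test 3 (P=0, Q=1, R=1, S=1): fault-free N1=1, N2=0, N3=1, N4=1 → 1; observed 0. Eliminates N1 stuck-at-0.
Only N2 stuck-at-1 is consistent with every test.

N2 stuck-at-1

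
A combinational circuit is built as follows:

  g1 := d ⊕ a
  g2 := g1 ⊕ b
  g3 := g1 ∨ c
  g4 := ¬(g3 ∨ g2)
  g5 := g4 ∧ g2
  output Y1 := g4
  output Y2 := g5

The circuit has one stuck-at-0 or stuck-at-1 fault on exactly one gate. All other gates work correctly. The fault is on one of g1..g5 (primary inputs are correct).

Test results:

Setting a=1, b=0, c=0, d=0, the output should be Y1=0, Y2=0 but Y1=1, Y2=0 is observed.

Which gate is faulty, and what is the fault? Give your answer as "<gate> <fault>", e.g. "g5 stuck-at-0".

Fault-free values for test 1 (a=1, b=0, c=0, d=0): g1=1, g2=1, g3=1, g4=0, g5=0, giving Y1=0, Y2=0. Observed Y1=1, Y2=0.
Test 1: faults giving observed Y1=1, Y2=0 are {g1 stuck-at-0}.
Only g1 stuck-at-0 is consistent with every test.

g1 stuck-at-0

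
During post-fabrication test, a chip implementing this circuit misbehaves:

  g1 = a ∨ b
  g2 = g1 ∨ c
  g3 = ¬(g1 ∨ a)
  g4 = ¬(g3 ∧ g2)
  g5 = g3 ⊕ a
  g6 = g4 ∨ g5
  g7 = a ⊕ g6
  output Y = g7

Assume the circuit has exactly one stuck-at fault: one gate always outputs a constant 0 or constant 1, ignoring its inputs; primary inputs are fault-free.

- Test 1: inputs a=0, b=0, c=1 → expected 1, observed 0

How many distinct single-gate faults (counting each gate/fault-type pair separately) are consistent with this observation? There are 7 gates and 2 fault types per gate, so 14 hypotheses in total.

3

Fault-free: g1=0, g2=1, g3=1, g4=0, g5=1, g6=1, g7=1 → 1. Observed 0.
  g1 stuck-at-0: output 1 ✗
  g1 stuck-at-1: output 1 ✗
  g2 stuck-at-0: output 1 ✗
  g2 stuck-at-1: output 1 ✗
  g3 stuck-at-0: output 1 ✗
  g3 stuck-at-1: output 1 ✗
  g4 stuck-at-0: output 1 ✗
  g4 stuck-at-1: output 1 ✗
  g5 stuck-at-0: output 0 ✓
  g5 stuck-at-1: output 1 ✗
  g6 stuck-at-0: output 0 ✓
  g6 stuck-at-1: output 1 ✗
  g7 stuck-at-0: output 0 ✓
  g7 stuck-at-1: output 1 ✗
Consistent faults: {g5 stuck-at-0, g6 stuck-at-0, g7 stuck-at-0} — 3 in all.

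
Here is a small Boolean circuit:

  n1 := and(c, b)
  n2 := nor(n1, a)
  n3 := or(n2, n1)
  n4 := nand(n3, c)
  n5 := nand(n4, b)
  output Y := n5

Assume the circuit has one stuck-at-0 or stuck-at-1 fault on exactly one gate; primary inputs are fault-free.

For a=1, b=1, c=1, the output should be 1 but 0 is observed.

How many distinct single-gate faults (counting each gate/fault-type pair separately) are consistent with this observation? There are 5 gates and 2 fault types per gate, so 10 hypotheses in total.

4

Fault-free: n1=1, n2=0, n3=1, n4=0, n5=1 → 1. Observed 0.
  n1 stuck-at-0: output 0 ✓
  n1 stuck-at-1: output 1 ✗
  n2 stuck-at-0: output 1 ✗
  n2 stuck-at-1: output 1 ✗
  n3 stuck-at-0: output 0 ✓
  n3 stuck-at-1: output 1 ✗
  n4 stuck-at-0: output 1 ✗
  n4 stuck-at-1: output 0 ✓
  n5 stuck-at-0: output 0 ✓
  n5 stuck-at-1: output 1 ✗
Consistent faults: {n1 stuck-at-0, n3 stuck-at-0, n4 stuck-at-1, n5 stuck-at-0} — 4 in all.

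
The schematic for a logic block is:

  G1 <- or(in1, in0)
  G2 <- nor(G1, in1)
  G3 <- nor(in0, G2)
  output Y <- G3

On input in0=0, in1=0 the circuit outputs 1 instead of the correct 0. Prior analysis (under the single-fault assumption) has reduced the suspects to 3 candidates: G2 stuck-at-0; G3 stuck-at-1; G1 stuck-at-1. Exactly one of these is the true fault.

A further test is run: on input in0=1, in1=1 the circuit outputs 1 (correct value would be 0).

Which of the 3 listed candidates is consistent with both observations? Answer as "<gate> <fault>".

Evaluate each candidate on input in0=1, in1=1:
  G2 stuck-at-0: G1=1, G2=0 [stuck-at-0], G3=0 → 0 — eliminated
  G3 stuck-at-1: G1=1, G2=0, G3=1 [stuck-at-1] → 1 — matches
  G1 stuck-at-1: G1=1 [stuck-at-1], G2=0, G3=0 → 0 — eliminated
Only G3 stuck-at-1 reproduces the observed 1.

G3 stuck-at-1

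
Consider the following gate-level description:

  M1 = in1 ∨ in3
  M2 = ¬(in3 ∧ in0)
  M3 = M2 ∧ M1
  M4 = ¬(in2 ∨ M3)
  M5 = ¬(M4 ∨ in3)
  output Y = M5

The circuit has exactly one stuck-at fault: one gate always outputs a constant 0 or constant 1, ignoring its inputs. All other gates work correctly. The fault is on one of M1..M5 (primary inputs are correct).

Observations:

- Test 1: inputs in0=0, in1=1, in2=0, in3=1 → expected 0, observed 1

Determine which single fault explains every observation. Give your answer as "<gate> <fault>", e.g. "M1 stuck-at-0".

Fault-free values for test 1 (in0=0, in1=1, in2=0, in3=1): M1=1, M2=1, M3=1, M4=0, M5=0, giving Y=0. Observed 1.
Test 1: faults giving observed 1 are {M5 stuck-at-1}.
Only M5 stuck-at-1 is consistent with every test.

M5 stuck-at-1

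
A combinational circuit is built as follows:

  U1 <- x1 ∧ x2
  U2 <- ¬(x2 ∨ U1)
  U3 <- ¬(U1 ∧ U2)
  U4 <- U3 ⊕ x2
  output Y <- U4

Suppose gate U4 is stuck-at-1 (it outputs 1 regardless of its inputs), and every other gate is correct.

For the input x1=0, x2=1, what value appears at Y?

Propagate with U4 forced: U1=0, U2=0, U3=1, U4=1 [stuck-at-1].
So Y = 1. (Without the fault it would be 0.)

1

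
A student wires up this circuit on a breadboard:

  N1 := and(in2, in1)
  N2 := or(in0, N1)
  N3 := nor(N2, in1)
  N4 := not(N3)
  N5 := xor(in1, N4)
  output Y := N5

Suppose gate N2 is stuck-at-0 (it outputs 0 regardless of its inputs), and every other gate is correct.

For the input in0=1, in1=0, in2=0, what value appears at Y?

0

Propagate with N2 forced: N1=0, N2=0 [stuck-at-0], N3=1, N4=0, N5=0.
So Y = 0. (Without the fault it would be 1.)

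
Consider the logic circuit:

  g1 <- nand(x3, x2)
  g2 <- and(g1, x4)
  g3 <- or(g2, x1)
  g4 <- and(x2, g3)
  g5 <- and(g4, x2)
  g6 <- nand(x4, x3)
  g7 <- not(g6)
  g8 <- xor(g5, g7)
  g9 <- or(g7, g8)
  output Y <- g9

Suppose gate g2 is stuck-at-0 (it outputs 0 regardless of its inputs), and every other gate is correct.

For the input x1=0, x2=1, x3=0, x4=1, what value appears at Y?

0

Propagate with g2 forced: g1=1, g2=0 [stuck-at-0], g3=0, g4=0, g5=0, g6=1, g7=0, g8=0, g9=0.
So Y = 0. (Without the fault it would be 1.)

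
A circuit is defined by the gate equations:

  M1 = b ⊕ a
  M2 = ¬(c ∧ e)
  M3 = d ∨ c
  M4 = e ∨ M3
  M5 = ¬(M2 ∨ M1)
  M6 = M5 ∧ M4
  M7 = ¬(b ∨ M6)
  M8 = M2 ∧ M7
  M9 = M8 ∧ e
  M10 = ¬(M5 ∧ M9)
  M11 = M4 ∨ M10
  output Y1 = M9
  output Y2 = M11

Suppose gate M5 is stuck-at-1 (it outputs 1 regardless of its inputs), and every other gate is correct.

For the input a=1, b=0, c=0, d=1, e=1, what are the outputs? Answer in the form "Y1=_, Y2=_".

Y1=0, Y2=1

Propagate with M5 forced: M1=1, M2=1, M3=1, M4=1, M5=1 [stuck-at-1], M6=1, M7=0, M8=0, M9=0, M10=1, M11=1.
So the outputs are Y1=0, Y2=1. (Without the fault they would be Y1=1, Y2=1.)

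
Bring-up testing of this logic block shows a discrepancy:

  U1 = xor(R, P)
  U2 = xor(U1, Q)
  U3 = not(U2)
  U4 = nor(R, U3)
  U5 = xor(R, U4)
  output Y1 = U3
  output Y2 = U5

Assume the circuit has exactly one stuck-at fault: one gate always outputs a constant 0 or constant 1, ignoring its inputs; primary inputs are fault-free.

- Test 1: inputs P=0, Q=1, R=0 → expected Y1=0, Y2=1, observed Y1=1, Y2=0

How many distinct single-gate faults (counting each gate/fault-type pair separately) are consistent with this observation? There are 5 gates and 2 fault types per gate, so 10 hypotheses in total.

3

Fault-free: U1=0, U2=1, U3=0, U4=1, U5=1 → Y1=0, Y2=1. Observed Y1=1, Y2=0.
  U1 stuck-at-0: output Y1=0, Y2=1 ✗
  U1 stuck-at-1: output Y1=1, Y2=0 ✓
  U2 stuck-at-0: output Y1=1, Y2=0 ✓
  U2 stuck-at-1: output Y1=0, Y2=1 ✗
  U3 stuck-at-0: output Y1=0, Y2=1 ✗
  U3 stuck-at-1: output Y1=1, Y2=0 ✓
  U4 stuck-at-0: output Y1=0, Y2=0 ✗
  U4 stuck-at-1: output Y1=0, Y2=1 ✗
  U5 stuck-at-0: output Y1=0, Y2=0 ✗
  U5 stuck-at-1: output Y1=0, Y2=1 ✗
Consistent faults: {U1 stuck-at-1, U2 stuck-at-0, U3 stuck-at-1} — 3 in all.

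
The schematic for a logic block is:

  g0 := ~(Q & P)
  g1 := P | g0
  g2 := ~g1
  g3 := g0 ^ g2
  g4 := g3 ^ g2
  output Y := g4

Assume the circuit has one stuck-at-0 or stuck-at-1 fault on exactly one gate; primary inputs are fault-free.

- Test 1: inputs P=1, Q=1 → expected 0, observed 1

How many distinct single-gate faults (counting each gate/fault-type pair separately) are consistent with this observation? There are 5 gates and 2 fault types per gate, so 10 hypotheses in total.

Fault-free: g0=0, g1=1, g2=0, g3=0, g4=0 → 0. Observed 1.
  g0 stuck-at-0: output 0 ✗
  g0 stuck-at-1: output 1 ✓
  g1 stuck-at-0: output 0 ✗
  g1 stuck-at-1: output 0 ✗
  g2 stuck-at-0: output 0 ✗
  g2 stuck-at-1: output 0 ✗
  g3 stuck-at-0: output 0 ✗
  g3 stuck-at-1: output 1 ✓
  g4 stuck-at-0: output 0 ✗
  g4 stuck-at-1: output 1 ✓
Consistent faults: {g0 stuck-at-1, g3 stuck-at-1, g4 stuck-at-1} — 3 in all.

3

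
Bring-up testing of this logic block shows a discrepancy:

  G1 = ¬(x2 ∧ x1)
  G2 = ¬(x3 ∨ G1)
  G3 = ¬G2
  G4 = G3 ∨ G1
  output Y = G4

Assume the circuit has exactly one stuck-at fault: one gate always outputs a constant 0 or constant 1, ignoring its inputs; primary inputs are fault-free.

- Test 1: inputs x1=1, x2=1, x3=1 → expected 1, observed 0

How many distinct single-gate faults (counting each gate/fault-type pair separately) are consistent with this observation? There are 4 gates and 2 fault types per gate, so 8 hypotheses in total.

Fault-free: G1=0, G2=0, G3=1, G4=1 → 1. Observed 0.
  G1 stuck-at-0: output 1 ✗
  G1 stuck-at-1: output 1 ✗
  G2 stuck-at-0: output 1 ✗
  G2 stuck-at-1: output 0 ✓
  G3 stuck-at-0: output 0 ✓
  G3 stuck-at-1: output 1 ✗
  G4 stuck-at-0: output 0 ✓
  G4 stuck-at-1: output 1 ✗
Consistent faults: {G2 stuck-at-1, G3 stuck-at-0, G4 stuck-at-0} — 3 in all.

3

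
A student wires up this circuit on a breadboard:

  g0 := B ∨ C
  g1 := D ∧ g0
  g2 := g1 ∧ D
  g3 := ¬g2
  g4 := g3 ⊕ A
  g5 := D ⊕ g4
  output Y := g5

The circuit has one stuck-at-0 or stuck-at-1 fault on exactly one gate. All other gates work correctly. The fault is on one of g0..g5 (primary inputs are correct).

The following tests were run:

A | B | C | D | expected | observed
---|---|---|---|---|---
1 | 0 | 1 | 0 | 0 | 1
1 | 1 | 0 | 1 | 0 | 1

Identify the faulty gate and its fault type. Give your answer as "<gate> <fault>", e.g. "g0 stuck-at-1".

Fault-free values for test 1 (A=1, B=0, C=1, D=0): g0=1, g1=0, g2=0, g3=1, g4=0, g5=0, giving Y=0. Observed 1.
Test 1: faults giving observed 1 are {g2 stuck-at-1, g3 stuck-at-0, g4 stuck-at-1, g5 stuck-at-1}.
Test 2 (A=1, B=1, C=0, D=1): fault-free g0=1, g1=1, g2=1, g3=0, g4=1, g5=0 → 0; observed 1. Eliminates g2 stuck-at-1, g3 stuck-at-0, g4 stuck-at-1.
Only g5 stuck-at-1 is consistent with every test.

g5 stuck-at-1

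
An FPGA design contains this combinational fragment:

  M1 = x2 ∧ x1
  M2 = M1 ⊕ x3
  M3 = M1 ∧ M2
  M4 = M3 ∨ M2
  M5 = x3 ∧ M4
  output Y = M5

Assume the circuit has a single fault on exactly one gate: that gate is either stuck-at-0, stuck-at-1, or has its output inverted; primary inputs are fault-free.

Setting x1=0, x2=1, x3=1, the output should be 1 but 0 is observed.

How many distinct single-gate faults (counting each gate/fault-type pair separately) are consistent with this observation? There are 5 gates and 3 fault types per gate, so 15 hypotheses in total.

8

Fault-free: M1=0, M2=1, M3=0, M4=1, M5=1 → 1. Observed 0.
  M1: stuck-at-1, inverted output ✓; others ✗
  M2: stuck-at-0, inverted output ✓; others ✗
  M3: none of the 3 fault types match ✗
  M4: stuck-at-0, inverted output ✓; others ✗
  M5: stuck-at-0, inverted output ✓; others ✗
Consistent faults: {M1 stuck-at-1, M1 inverted output, M2 stuck-at-0, M2 inverted output, M4 stuck-at-0, M4 inverted output, M5 stuck-at-0, M5 inverted output} — 8 in all.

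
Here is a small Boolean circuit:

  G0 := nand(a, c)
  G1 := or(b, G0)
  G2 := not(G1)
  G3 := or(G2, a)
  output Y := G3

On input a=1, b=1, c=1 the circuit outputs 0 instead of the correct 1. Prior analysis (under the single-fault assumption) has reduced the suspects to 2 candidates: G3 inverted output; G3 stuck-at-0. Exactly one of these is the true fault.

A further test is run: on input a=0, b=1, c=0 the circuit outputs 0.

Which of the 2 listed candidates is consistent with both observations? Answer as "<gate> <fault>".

G3 stuck-at-0

Evaluate each candidate on input a=0, b=1, c=0:
  G3 inverted output: G0=1, G1=1, G2=0, G3=1 [inverted output] → 1 — eliminated
  G3 stuck-at-0: G0=1, G1=1, G2=0, G3=0 [stuck-at-0] → 0 — matches
Only G3 stuck-at-0 reproduces the observed 0.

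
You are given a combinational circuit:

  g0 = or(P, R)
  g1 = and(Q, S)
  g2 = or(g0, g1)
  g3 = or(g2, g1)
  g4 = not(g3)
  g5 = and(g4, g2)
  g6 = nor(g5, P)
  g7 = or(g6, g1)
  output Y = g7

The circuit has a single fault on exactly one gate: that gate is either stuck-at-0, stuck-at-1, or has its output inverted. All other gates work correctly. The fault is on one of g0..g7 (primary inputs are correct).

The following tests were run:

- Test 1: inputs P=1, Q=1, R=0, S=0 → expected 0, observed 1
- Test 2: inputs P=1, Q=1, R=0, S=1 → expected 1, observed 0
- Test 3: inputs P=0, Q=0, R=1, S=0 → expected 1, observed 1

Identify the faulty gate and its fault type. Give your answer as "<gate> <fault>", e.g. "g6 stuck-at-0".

g1 inverted output

Fault-free values for test 1 (P=1, Q=1, R=0, S=0): g0=1, g1=0, g2=1, g3=1, g4=0, g5=0, g6=0, g7=0, giving Y=0. Observed 1.
Test 1: faults giving observed 1 are {g1 stuck-at-1, g1 inverted output, g6 stuck-at-1, g6 inverted output, g7 stuck-at-1, g7 inverted output}.
Test 2 (P=1, Q=1, R=0, S=1): fault-free g0=1, g1=1, g2=1, g3=1, g4=0, g5=0, g6=0, g7=1 → 1; observed 0. Eliminates g1 stuck-at-1, g6 stuck-at-1, g6 inverted output, g7 stuck-at-1.
Test 3 (P=0, Q=0, R=1, S=0): fault-free g0=1, g1=0, g2=1, g3=1, g4=0, g5=0, g6=1, g7=1 → 1; observed 1. Eliminates g7 inverted output.
Only g1 inverted output is consistent with every test.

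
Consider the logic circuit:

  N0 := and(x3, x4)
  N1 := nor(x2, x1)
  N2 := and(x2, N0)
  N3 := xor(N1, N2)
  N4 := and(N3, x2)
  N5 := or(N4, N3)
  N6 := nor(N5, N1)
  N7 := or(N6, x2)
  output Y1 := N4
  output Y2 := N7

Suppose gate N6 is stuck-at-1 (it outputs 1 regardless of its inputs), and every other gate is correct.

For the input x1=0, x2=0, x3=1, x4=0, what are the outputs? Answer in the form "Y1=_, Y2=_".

Propagate with N6 forced: N0=0, N1=1, N2=0, N3=1, N4=0, N5=1, N6=1 [stuck-at-1], N7=1.
So the outputs are Y1=0, Y2=1. (Without the fault they would be Y1=0, Y2=0.)

Y1=0, Y2=1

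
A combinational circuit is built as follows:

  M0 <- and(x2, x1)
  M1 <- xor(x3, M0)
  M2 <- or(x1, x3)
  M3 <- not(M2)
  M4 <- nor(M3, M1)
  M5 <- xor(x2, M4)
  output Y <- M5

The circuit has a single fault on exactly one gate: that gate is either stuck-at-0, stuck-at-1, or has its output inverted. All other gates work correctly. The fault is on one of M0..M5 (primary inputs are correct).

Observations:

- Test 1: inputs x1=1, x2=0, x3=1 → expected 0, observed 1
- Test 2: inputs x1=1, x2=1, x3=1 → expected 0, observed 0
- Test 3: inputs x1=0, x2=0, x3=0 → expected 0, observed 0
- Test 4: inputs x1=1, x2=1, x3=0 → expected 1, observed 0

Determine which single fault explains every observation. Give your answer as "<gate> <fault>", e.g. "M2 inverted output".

Fault-free values for test 1 (x1=1, x2=0, x3=1): M0=0, M1=1, M2=1, M3=0, M4=0, M5=0, giving Y=0. Observed 1.
Test 1: faults giving observed 1 are {M0 stuck-at-1, M0 inverted output, M1 stuck-at-0, M1 inverted output, M4 stuck-at-1, M4 inverted output, M5 stuck-at-1, M5 inverted output}.
Test 2 (x1=1, x2=1, x3=1): fault-free M0=1, M1=0, M2=1, M3=0, M4=1, M5=0 → 0; observed 0. Eliminates M0 inverted output, M1 inverted output, M4 inverted output, M5 stuck-at-1, M5 inverted output.
Test 3 (x1=0, x2=0, x3=0): fault-free M0=0, M1=0, M2=0, M3=1, M4=0, M5=0 → 0; observed 0. Eliminates M4 stuck-at-1.
Test 4 (x1=1, x2=1, x3=0): fault-free M0=1, M1=1, M2=1, M3=0, M4=0, M5=1 → 1; observed 0. Eliminates M0 stuck-at-1.
Only M1 stuck-at-0 is consistent with every test.

M1 stuck-at-0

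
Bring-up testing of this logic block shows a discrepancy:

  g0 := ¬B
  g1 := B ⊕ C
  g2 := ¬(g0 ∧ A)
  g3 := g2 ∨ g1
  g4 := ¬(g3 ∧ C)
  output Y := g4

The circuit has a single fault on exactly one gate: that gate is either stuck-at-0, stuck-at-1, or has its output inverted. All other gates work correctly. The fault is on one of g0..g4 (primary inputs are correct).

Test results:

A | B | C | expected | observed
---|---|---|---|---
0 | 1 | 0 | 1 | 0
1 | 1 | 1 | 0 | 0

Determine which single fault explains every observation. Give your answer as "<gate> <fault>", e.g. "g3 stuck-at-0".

g4 stuck-at-0

Fault-free values for test 1 (A=0, B=1, C=0): g0=0, g1=1, g2=1, g3=1, g4=1, giving Y=1. Observed 0.
Test 1: faults giving observed 0 are {g4 stuck-at-0, g4 inverted output}.
Test 2 (A=1, B=1, C=1): fault-free g0=0, g1=0, g2=1, g3=1, g4=0 → 0; observed 0. Eliminates g4 inverted output.
Only g4 stuck-at-0 is consistent with every test.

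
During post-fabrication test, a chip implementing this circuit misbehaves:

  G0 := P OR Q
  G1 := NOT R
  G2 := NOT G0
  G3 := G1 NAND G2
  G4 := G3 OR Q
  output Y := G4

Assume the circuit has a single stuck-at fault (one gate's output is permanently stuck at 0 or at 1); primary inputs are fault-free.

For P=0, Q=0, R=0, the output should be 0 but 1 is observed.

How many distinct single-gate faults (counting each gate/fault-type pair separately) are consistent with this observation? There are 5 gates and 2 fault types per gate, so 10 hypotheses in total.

Fault-free: G0=0, G1=1, G2=1, G3=0, G4=0 → 0. Observed 1.
  G0 stuck-at-0: output 0 ✗
  G0 stuck-at-1: output 1 ✓
  G1 stuck-at-0: output 1 ✓
  G1 stuck-at-1: output 0 ✗
  G2 stuck-at-0: output 1 ✓
  G2 stuck-at-1: output 0 ✗
  G3 stuck-at-0: output 0 ✗
  G3 stuck-at-1: output 1 ✓
  G4 stuck-at-0: output 0 ✗
  G4 stuck-at-1: output 1 ✓
Consistent faults: {G0 stuck-at-1, G1 stuck-at-0, G2 stuck-at-0, G3 stuck-at-1, G4 stuck-at-1} — 5 in all.

5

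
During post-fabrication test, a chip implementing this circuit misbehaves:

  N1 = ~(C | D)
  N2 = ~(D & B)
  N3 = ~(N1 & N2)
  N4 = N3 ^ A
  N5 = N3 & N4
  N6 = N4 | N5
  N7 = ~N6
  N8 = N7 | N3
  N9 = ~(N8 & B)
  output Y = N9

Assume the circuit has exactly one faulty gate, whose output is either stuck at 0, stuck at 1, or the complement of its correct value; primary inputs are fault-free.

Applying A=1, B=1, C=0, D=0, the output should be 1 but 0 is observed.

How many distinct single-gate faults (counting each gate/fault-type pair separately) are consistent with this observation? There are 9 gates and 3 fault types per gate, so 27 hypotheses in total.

16

Fault-free: N1=1, N2=1, N3=0, N4=1, N5=0, N6=1, N7=0, N8=0, N9=1 → 1. Observed 0.
  N1: stuck-at-0, inverted output ✓; others ✗
  N2: stuck-at-0, inverted output ✓; others ✗
  N3: stuck-at-1, inverted output ✓; others ✗
  N4: stuck-at-0, inverted output ✓; others ✗
  N5: none of the 3 fault types match ✗
  N6: stuck-at-0, inverted output ✓; others ✗
  N7: stuck-at-1, inverted output ✓; others ✗
  N8: stuck-at-1, inverted output ✓; others ✗
  N9: stuck-at-0, inverted output ✓; others ✗
Consistent faults: {N1 stuck-at-0, N1 inverted output, N2 stuck-at-0, N2 inverted output, N3 stuck-at-1, N3 inverted output, N4 stuck-at-0, N4 inverted output, N6 stuck-at-0, N6 inverted output, N7 stuck-at-1, N7 inverted output, N8 stuck-at-1, N8 inverted output, N9 stuck-at-0, N9 inverted output} — 16 in all.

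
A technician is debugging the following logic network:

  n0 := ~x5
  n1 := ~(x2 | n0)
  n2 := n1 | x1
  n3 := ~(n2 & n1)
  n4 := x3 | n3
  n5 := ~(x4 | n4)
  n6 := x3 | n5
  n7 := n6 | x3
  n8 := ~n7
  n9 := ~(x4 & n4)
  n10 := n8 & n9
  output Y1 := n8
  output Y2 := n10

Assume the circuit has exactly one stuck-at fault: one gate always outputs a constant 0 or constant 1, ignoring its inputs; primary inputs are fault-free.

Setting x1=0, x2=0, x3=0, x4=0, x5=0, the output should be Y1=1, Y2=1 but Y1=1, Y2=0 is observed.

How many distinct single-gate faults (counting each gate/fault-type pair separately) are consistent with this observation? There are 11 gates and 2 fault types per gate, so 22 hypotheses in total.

Fault-free: n0=1, n1=0, n2=0, n3=1, n4=1, n5=0, n6=0, n7=0, n8=1, n9=1, n10=1 → Y1=1, Y2=1. Observed Y1=1, Y2=0.
  n0: none of the 2 fault types match ✗
  n1: none of the 2 fault types match ✗
  n2: none of the 2 fault types match ✗
  n3: none of the 2 fault types match ✗
  n4: none of the 2 fault types match ✗
  n5: none of the 2 fault types match ✗
  n6: none of the 2 fault types match ✗
  n7: none of the 2 fault types match ✗
  n8: none of the 2 fault types match ✗
  n9: stuck-at-0 ✓; others ✗
  n10: stuck-at-0 ✓; others ✗
Consistent faults: {n9 stuck-at-0, n10 stuck-at-0} — 2 in all.

2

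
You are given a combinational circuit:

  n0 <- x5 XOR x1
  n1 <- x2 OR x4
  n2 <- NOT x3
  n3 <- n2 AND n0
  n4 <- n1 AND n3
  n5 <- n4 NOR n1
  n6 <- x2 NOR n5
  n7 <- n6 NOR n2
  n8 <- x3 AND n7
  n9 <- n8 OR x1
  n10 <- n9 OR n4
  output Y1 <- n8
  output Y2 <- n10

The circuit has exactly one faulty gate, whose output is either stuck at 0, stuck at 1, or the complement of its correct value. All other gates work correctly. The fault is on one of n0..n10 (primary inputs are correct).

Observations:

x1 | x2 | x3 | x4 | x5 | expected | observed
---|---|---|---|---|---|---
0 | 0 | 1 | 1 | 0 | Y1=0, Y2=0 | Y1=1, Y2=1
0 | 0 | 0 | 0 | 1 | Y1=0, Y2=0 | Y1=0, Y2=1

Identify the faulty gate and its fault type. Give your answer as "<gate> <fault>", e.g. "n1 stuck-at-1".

n1 inverted output

Fault-free values for test 1 (x1=0, x2=0, x3=1, x4=1, x5=0): n0=0, n1=1, n2=0, n3=0, n4=0, n5=0, n6=1, n7=0, n8=0, n9=0, n10=0, giving Y1=0, Y2=0. Observed Y1=1, Y2=1.
Test 1: faults giving observed Y1=1, Y2=1 are {n1 stuck-at-0, n1 inverted output, n5 stuck-at-1, n5 inverted output, n6 stuck-at-0, n6 inverted output, n7 stuck-at-1, n7 inverted output, n8 stuck-at-1, n8 inverted output}.
Test 2 (x1=0, x2=0, x3=0, x4=0, x5=1): fault-free n0=1, n1=0, n2=1, n3=1, n4=0, n5=1, n6=0, n7=0, n8=0, n9=0, n10=0 → Y1=0, Y2=0; observed Y1=0, Y2=1. Eliminates n1 stuck-at-0, n5 stuck-at-1, n5 inverted output, n6 stuck-at-0, n6 inverted output, n7 stuck-at-1, n7 inverted output, n8 stuck-at-1, n8 inverted output.
Only n1 inverted output is consistent with every test.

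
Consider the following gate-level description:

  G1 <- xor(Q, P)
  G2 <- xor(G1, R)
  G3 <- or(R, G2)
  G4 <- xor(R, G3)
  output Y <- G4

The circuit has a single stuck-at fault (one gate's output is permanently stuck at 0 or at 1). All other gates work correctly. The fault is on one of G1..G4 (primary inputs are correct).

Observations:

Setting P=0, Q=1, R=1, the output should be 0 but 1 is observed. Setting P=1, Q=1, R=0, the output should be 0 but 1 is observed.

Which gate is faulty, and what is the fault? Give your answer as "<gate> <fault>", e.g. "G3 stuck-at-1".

Fault-free values for test 1 (P=0, Q=1, R=1): G1=1, G2=0, G3=1, G4=0, giving Y=0. Observed 1.
Test 1: faults giving observed 1 are {G3 stuck-at-0, G4 stuck-at-1}.
Test 2 (P=1, Q=1, R=0): fault-free G1=0, G2=0, G3=0, G4=0 → 0; observed 1. Eliminates G3 stuck-at-0.
Only G4 stuck-at-1 is consistent with every test.

G4 stuck-at-1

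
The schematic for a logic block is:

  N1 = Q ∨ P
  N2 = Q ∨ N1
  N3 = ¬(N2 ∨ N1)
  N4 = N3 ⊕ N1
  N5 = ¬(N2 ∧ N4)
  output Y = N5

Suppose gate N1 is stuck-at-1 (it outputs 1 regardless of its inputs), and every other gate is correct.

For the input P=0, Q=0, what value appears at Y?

Propagate with N1 forced: N1=1 [stuck-at-1], N2=1, N3=0, N4=1, N5=0.
So Y = 0. (Without the fault it would be 1.)

0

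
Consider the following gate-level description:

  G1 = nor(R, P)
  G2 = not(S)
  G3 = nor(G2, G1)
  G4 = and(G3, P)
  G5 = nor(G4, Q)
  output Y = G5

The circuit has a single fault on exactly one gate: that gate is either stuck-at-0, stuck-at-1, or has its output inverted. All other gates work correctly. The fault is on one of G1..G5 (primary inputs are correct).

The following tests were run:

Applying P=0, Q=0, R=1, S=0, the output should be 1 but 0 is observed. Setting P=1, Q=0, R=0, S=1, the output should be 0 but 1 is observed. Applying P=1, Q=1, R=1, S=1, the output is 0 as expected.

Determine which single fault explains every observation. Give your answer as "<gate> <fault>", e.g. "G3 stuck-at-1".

G4 inverted output

Fault-free values for test 1 (P=0, Q=0, R=1, S=0): G1=0, G2=1, G3=0, G4=0, G5=1, giving Y=1. Observed 0.
Test 1: faults giving observed 0 are {G4 stuck-at-1, G4 inverted output, G5 stuck-at-0, G5 inverted output}.
Test 2 (P=1, Q=0, R=0, S=1): fault-free G1=0, G2=0, G3=1, G4=1, G5=0 → 0; observed 1. Eliminates G4 stuck-at-1, G5 stuck-at-0.
Test 3 (P=1, Q=1, R=1, S=1): fault-free G1=0, G2=0, G3=1, G4=1, G5=0 → 0; observed 0. Eliminates G5 inverted output.
Only G4 inverted output is consistent with every test.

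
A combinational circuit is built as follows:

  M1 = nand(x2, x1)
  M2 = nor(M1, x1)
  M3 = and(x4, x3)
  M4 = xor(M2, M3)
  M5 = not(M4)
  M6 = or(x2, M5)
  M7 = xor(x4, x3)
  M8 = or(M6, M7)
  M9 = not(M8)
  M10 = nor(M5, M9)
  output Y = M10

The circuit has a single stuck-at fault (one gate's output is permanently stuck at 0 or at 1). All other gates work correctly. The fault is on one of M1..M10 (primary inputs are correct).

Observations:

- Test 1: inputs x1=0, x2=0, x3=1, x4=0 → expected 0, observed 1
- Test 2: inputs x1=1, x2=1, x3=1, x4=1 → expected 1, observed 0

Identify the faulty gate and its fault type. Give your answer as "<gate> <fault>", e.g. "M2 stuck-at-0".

Fault-free values for test 1 (x1=0, x2=0, x3=1, x4=0): M1=1, M2=0, M3=0, M4=0, M5=1, M6=1, M7=1, M8=1, M9=0, M10=0, giving Y=0. Observed 1.
Test 1: faults giving observed 1 are {M1 stuck-at-0, M2 stuck-at-1, M3 stuck-at-1, M4 stuck-at-1, M5 stuck-at-0, M10 stuck-at-1}.
Test 2 (x1=1, x2=1, x3=1, x4=1): fault-free M1=0, M2=0, M3=1, M4=1, M5=0, M6=1, M7=0, M8=1, M9=0, M10=1 → 1; observed 0. Eliminates M1 stuck-at-0, M3 stuck-at-1, M4 stuck-at-1, M5 stuck-at-0, M10 stuck-at-1.
Only M2 stuck-at-1 is consistent with every test.

M2 stuck-at-1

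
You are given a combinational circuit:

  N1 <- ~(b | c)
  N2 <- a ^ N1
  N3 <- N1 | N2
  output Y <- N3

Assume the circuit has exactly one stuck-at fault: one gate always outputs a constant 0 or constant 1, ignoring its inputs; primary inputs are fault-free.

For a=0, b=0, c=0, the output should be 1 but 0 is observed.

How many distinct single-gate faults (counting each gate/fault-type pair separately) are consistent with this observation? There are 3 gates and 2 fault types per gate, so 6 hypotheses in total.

Fault-free: N1=1, N2=1, N3=1 → 1. Observed 0.
  N1 stuck-at-0: output 0 ✓
  N1 stuck-at-1: output 1 ✗
  N2 stuck-at-0: output 1 ✗
  N2 stuck-at-1: output 1 ✗
  N3 stuck-at-0: output 0 ✓
  N3 stuck-at-1: output 1 ✗
Consistent faults: {N1 stuck-at-0, N3 stuck-at-0} — 2 in all.

2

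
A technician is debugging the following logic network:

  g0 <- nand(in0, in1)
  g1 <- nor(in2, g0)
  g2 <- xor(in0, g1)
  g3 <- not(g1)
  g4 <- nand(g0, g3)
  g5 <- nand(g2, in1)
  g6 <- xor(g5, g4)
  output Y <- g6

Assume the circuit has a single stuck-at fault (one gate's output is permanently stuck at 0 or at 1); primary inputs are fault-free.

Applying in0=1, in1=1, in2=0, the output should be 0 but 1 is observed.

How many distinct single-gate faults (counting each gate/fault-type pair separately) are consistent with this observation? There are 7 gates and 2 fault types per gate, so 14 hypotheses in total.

Fault-free: g0=0, g1=1, g2=0, g3=0, g4=1, g5=1, g6=0 → 0. Observed 1.
  g0 stuck-at-0: output 0 ✗
  g0 stuck-at-1: output 0 ✗
  g1 stuck-at-0: output 1 ✓
  g1 stuck-at-1: output 0 ✗
  g2 stuck-at-0: output 0 ✗
  g2 stuck-at-1: output 1 ✓
  g3 stuck-at-0: output 0 ✗
  g3 stuck-at-1: output 0 ✗
  g4 stuck-at-0: output 1 ✓
  g4 stuck-at-1: output 0 ✗
  g5 stuck-at-0: output 1 ✓
  g5 stuck-at-1: output 0 ✗
  g6 stuck-at-0: output 0 ✗
  g6 stuck-at-1: output 1 ✓
Consistent faults: {g1 stuck-at-0, g2 stuck-at-1, g4 stuck-at-0, g5 stuck-at-0, g6 stuck-at-1} — 5 in all.

5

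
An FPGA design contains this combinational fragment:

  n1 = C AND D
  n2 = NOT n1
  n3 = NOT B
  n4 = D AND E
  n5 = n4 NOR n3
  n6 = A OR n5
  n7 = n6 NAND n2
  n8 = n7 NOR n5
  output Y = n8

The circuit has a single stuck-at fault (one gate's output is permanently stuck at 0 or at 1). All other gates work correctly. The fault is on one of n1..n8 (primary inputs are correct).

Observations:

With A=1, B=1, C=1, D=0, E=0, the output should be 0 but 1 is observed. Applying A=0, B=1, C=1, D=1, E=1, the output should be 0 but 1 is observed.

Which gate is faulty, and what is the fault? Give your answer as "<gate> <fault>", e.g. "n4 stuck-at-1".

n8 stuck-at-1

Fault-free values for test 1 (A=1, B=1, C=1, D=0, E=0): n1=0, n2=1, n3=0, n4=0, n5=1, n6=1, n7=0, n8=0, giving Y=0. Observed 1.
Test 1: faults giving observed 1 are {n3 stuck-at-1, n4 stuck-at-1, n5 stuck-at-0, n8 stuck-at-1}.
Test 2 (A=0, B=1, C=1, D=1, E=1): fault-free n1=1, n2=0, n3=0, n4=1, n5=0, n6=0, n7=1, n8=0 → 0; observed 1. Eliminates n3 stuck-at-1, n4 stuck-at-1, n5 stuck-at-0.
Only n8 stuck-at-1 is consistent with every test.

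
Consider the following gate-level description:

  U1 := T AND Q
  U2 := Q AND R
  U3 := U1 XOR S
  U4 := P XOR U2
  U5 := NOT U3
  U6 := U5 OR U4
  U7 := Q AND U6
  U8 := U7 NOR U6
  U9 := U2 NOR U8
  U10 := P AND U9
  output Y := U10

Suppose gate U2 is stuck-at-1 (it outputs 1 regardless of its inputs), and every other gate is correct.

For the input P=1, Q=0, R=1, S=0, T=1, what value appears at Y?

Propagate with U2 forced: U1=0, U2=1 [stuck-at-1], U3=0, U4=0, U5=1, U6=1, U7=0, U8=0, U9=0, U10=0.
So Y = 0. (Without the fault it would be 1.)

0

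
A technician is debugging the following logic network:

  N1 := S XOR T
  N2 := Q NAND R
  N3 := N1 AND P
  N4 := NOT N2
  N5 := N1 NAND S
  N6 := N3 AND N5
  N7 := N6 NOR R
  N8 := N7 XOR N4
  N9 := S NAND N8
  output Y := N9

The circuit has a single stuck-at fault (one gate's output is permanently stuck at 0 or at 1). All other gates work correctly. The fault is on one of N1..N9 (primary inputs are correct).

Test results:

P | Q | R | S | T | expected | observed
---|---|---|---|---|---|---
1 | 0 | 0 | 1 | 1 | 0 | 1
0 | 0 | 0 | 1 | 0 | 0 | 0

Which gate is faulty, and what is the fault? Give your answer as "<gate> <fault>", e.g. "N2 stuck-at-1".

Fault-free values for test 1 (P=1, Q=0, R=0, S=1, T=1): N1=0, N2=1, N3=0, N4=0, N5=1, N6=0, N7=1, N8=1, N9=0, giving Y=0. Observed 1.
Test 1: faults giving observed 1 are {N2 stuck-at-0, N3 stuck-at-1, N4 stuck-at-1, N6 stuck-at-1, N7 stuck-at-0, N8 stuck-at-0, N9 stuck-at-1}.
Test 2 (P=0, Q=0, R=0, S=1, T=0): fault-free N1=1, N2=1, N3=0, N4=0, N5=0, N6=0, N7=1, N8=1, N9=0 → 0; observed 0. Eliminates N2 stuck-at-0, N4 stuck-at-1, N6 stuck-at-1, N7 stuck-at-0, N8 stuck-at-0, N9 stuck-at-1.
Only N3 stuck-at-1 is consistent with every test.

N3 stuck-at-1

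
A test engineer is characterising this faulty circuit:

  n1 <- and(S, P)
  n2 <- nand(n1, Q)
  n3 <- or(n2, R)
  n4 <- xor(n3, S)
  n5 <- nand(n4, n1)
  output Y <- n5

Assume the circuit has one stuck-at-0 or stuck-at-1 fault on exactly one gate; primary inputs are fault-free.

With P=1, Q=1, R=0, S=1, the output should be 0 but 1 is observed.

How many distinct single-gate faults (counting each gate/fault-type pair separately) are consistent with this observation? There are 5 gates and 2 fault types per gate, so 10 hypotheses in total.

5

Fault-free: n1=1, n2=0, n3=0, n4=1, n5=0 → 0. Observed 1.
  n1 stuck-at-0: output 1 ✓
  n1 stuck-at-1: output 0 ✗
  n2 stuck-at-0: output 0 ✗
  n2 stuck-at-1: output 1 ✓
  n3 stuck-at-0: output 0 ✗
  n3 stuck-at-1: output 1 ✓
  n4 stuck-at-0: output 1 ✓
  n4 stuck-at-1: output 0 ✗
  n5 stuck-at-0: output 0 ✗
  n5 stuck-at-1: output 1 ✓
Consistent faults: {n1 stuck-at-0, n2 stuck-at-1, n3 stuck-at-1, n4 stuck-at-0, n5 stuck-at-1} — 5 in all.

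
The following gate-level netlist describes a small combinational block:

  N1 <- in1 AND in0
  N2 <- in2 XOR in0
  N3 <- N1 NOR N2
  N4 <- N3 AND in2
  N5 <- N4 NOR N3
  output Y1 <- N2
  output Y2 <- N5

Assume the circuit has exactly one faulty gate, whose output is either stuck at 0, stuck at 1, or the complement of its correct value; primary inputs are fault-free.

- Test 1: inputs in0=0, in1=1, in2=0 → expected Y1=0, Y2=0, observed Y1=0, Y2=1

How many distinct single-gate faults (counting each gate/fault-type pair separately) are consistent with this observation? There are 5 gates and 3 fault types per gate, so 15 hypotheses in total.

Fault-free: N1=0, N2=0, N3=1, N4=0, N5=0 → Y1=0, Y2=0. Observed Y1=0, Y2=1.
  N1: stuck-at-1, inverted output ✓; others ✗
  N2: none of the 3 fault types match ✗
  N3: stuck-at-0, inverted output ✓; others ✗
  N4: none of the 3 fault types match ✗
  N5: stuck-at-1, inverted output ✓; others ✗
Consistent faults: {N1 stuck-at-1, N1 inverted output, N3 stuck-at-0, N3 inverted output, N5 stuck-at-1, N5 inverted output} — 6 in all.

6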